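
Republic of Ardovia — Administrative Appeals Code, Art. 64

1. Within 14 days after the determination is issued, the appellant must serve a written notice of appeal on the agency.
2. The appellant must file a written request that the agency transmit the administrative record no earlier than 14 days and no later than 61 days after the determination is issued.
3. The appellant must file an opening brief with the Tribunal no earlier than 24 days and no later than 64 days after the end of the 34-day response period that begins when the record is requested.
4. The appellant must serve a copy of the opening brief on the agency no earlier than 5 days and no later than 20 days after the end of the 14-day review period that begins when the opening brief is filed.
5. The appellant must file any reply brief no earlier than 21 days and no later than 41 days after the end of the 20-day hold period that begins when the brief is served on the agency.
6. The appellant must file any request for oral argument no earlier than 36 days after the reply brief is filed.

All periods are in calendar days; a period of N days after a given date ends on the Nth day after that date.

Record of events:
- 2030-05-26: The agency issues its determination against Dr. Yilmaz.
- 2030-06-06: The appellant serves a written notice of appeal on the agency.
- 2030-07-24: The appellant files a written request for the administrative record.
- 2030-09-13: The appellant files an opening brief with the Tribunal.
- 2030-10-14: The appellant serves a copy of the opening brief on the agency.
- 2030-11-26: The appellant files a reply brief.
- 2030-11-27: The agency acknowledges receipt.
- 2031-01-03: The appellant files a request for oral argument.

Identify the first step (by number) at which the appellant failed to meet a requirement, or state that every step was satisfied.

(1) due by 2030-05-26 + 14 days = 2030-06-09; completed 2030-06-06, before the deadline.
(2) the permitted window runs from 2030-05-26 + 14 = 2030-06-09 to 2030-05-26 + 61 = 2030-07-26; 2030-07-24 falls inside that range.
(3) the permitted window runs from 2030-08-27 + 24 = 2030-09-20 to 2030-08-27 + 64 = 2030-10-30; done 2030-09-13 — 7 days before the window opened.
Later steps need not be reached.

Step 3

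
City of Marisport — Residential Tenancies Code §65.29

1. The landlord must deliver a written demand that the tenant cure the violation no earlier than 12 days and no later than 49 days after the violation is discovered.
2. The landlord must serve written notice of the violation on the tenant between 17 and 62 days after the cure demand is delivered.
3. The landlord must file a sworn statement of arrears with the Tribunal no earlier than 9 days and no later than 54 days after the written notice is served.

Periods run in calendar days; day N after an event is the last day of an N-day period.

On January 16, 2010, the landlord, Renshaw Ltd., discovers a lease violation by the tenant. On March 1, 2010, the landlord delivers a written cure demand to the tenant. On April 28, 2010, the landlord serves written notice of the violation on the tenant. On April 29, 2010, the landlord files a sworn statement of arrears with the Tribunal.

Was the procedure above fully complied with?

Step 1: the window is 12–49 days after January 16, 2010 (when the violation is discovered), so January 28, 2010 through March 6, 2010; done March 1, 2010, which is between those dates.
Step 2: the window is 17–62 days after March 1, 2010 (when the cure demand is delivered), so March 18, 2010 through May 2, 2010; April 28, 2010 falls inside that range.
Step 3: the window is 9–54 days after April 28, 2010 (when the written notice is served), so May 7, 2010 through June 21, 2010; done April 29, 2010 — 8 days before the window opened.
That is the first point of non-compliance.

No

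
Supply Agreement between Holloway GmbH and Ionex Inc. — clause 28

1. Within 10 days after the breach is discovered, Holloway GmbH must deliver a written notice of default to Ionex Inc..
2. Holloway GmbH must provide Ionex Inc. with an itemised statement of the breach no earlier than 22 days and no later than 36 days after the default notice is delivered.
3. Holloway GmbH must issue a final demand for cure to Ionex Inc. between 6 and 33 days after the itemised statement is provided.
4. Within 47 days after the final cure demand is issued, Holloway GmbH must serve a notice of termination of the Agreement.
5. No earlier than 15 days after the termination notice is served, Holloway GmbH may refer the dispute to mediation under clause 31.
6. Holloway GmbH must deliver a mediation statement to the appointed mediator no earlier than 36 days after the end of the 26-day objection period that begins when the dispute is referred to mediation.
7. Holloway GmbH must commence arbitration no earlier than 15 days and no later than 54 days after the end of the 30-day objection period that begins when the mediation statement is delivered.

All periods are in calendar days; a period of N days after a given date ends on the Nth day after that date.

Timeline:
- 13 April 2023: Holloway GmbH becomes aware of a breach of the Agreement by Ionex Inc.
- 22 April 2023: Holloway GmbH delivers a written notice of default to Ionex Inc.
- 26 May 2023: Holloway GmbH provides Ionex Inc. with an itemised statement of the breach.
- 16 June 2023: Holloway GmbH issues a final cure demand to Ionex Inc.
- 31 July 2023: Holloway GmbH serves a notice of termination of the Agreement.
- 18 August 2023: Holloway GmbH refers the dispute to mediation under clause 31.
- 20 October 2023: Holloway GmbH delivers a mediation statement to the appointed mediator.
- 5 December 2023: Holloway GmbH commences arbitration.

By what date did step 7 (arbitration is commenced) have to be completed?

The mediation statement is delivered on 20 October 2023; the 30-day objection period therefore ends 19 November 2023, and step 7 runs from that date. The window is 15–54 days after 19 November 2023; it closes on 12 January 2024.

12 January 2024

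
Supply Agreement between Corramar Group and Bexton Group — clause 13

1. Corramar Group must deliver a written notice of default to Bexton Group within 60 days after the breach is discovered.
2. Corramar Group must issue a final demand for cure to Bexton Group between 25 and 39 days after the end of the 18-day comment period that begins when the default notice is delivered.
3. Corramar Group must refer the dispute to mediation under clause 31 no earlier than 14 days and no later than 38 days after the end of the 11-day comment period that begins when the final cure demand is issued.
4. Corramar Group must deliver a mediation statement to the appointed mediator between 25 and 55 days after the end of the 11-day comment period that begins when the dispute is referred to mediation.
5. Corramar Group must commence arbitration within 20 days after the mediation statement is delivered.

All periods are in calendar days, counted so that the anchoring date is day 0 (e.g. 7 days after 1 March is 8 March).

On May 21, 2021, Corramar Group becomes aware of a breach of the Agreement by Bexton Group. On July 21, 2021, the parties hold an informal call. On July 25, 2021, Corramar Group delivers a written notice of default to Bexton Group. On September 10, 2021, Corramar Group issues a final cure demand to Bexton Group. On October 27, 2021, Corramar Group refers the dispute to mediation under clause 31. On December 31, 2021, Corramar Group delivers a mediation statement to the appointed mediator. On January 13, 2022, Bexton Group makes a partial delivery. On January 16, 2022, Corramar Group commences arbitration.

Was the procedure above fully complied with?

(1) due by May 21, 2021 + 60 days = July 20, 2021; July 25, 2021 misses that deadline by 5 days.
That is the first point of non-compliance.

No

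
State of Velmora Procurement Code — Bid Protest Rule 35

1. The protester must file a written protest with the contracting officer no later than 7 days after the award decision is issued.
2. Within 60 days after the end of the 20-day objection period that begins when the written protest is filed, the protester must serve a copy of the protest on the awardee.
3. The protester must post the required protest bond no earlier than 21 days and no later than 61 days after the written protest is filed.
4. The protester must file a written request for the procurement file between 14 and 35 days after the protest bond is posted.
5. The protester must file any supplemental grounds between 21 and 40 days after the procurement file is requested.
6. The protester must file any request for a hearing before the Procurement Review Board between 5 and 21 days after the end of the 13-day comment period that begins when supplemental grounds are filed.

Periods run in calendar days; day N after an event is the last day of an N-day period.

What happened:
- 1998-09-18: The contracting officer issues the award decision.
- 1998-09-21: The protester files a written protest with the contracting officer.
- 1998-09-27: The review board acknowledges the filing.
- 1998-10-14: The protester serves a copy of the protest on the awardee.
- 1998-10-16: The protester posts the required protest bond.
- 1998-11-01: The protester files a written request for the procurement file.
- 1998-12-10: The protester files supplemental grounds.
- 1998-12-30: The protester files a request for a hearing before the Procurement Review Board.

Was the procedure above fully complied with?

Yes

Step 1 — counting 7 days from 1998-09-18 (when the award decision is issued) gives a deadline of 1998-09-25; 1998-09-21 is within that limit.
Step 2 — counting 60 days from 1998-10-11 (end of the 20-day objection period, which began when the written protest is filed on 1998-09-21) gives a deadline of 1998-12-10; completed 1998-10-14, before the deadline.
Step 3 — 21 and 61 days from 1998-09-21 (when the written protest is filed) are 1998-10-12 and 1998-11-21 respectively; 1998-10-16 falls inside that range.
Step 4 — 14 and 35 days from 1998-10-16 (when the protest bond is posted) are 1998-10-30 and 1998-11-20 respectively; done 1998-11-01, which is between those dates.
Step 5 — 21 and 40 days from 1998-11-01 (when the procurement file is requested) are 1998-11-22 and 1998-12-11 respectively; done 1998-12-10, which is between those dates.
Step 6 — 5 and 21 days from 1998-12-23 (end of the 13-day comment period, which began when supplemental grounds are filed on 1998-12-10) are 1998-12-28 and 1999-01-13 respectively; done 1998-12-30 — within the window.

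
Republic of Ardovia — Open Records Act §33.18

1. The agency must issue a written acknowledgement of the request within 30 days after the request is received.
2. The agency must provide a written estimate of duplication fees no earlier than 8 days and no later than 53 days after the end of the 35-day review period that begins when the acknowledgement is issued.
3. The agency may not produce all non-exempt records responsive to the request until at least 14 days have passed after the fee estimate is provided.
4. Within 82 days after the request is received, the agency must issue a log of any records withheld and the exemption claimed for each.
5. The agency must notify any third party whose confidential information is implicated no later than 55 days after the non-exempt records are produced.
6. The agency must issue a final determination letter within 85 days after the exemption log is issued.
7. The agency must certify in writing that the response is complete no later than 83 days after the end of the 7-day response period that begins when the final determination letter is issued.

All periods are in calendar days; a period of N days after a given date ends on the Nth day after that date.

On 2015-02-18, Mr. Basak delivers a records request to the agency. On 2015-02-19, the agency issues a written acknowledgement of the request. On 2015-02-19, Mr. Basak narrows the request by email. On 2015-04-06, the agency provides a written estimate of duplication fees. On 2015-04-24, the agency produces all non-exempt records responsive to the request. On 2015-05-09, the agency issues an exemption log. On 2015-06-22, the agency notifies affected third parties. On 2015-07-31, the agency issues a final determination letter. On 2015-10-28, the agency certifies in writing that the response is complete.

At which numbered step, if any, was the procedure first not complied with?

Step 1: 30 days after 2015-02-18 (when the request is received) is 2015-03-20; completed 2015-02-19, before the deadline.
Step 2: the window is 8–53 days after 2015-03-26 (end of the 35-day review period, which began when the acknowledgement is issued on 2015-02-19), so 2015-04-03 through 2015-05-18; done 2015-04-06 — within the window.
Step 3: the earliest permitted date is 14 days after 2015-04-06 (when the fee estimate is provided), i.e. 2015-04-20; done 2015-04-24, after the minimum wait.
Step 4: 82 days after 2015-02-18 (when the request is received) is 2015-05-11; completed 2015-05-09, before the deadline.
Step 5: 55 days after 2015-04-24 (when the non-exempt records are produced) is 2015-06-18; done 2015-06-22 — 4 days late.
Later steps need not be reached.

Step 5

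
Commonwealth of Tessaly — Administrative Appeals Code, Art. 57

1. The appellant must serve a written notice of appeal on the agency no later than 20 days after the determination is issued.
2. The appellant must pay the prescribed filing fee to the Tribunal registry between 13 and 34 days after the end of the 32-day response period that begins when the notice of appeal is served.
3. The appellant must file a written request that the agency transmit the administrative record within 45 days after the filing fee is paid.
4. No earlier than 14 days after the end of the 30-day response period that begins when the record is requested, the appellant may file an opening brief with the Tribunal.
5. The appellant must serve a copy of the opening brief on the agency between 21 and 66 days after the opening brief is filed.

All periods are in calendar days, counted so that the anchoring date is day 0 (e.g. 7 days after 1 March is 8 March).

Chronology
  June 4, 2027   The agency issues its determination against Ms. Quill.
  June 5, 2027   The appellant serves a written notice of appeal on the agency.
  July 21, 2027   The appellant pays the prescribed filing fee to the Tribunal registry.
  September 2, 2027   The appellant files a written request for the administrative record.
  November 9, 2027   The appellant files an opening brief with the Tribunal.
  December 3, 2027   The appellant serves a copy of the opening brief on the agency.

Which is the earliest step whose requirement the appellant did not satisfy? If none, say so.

Step 1 — counting 20 days from June 4, 2027 (when the determination is issued) gives a deadline of June 24, 2027; done June 5, 2027 — timely.
Step 2 — 13 and 34 days from July 7, 2027 (end of the 32-day response period, which began when the notice of appeal is served on June 5, 2027) are July 20, 2027 and August 10, 2027 respectively; done July 21, 2027, which is between those dates.
Step 3 — counting 45 days from July 21, 2027 (when the filing fee is paid) gives a deadline of September 4, 2027; done September 2, 2027 — timely.
Step 4 — must wait 14 days from October 2, 2027 (end of the 30-day response period, which began when the record is requested on September 2, 2027), so not before October 16, 2027; done November 9, 2027, after the minimum wait.
Step 5 — 21 and 66 days from November 9, 2027 (when the opening brief is filed) are November 30, 2027 and January 14, 2028 respectively; done December 3, 2027, which is between those dates.

None — every step was satisfied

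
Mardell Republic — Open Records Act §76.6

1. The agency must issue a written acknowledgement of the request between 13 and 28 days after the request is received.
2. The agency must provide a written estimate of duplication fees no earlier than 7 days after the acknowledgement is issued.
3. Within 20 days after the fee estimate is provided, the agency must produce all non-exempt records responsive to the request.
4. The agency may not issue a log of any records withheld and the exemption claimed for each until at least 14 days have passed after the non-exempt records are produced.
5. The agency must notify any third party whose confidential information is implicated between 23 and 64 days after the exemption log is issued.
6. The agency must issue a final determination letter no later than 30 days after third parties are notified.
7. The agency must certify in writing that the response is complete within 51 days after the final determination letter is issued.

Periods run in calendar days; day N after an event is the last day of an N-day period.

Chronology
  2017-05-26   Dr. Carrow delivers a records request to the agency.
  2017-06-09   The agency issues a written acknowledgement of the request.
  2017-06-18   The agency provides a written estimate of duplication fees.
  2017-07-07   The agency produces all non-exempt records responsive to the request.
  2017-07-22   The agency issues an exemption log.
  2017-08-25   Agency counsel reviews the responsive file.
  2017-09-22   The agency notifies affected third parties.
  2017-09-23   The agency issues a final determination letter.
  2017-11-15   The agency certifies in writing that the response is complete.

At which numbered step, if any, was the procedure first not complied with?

Step 1: the window is 13–28 days after 2017-05-26 (when the request is received), so 2017-06-08 through 2017-06-23; 2017-06-09 falls inside that range.
Step 2: the earliest permitted date is 7 days after 2017-06-09 (when the acknowledgement is issued), i.e. 2017-06-16; 2017-06-18 is on or after that date.
Step 3: 20 days after 2017-06-18 (when the fee estimate is provided) is 2017-07-08; completed 2017-07-07, before the deadline.
Step 4: the earliest permitted date is 14 days after 2017-07-07 (when the non-exempt records are produced), i.e. 2017-07-21; done 2017-07-22, after the minimum wait.
Step 5: the window is 23–64 days after 2017-07-22 (when the exemption log is issued), so 2017-08-14 through 2017-09-24; done 2017-09-22, which is between those dates.
Step 6: 30 days after 2017-09-22 (when third parties are notified) is 2017-10-22; 2017-09-23 is within that limit.
Step 7: 51 days after 2017-09-23 (when the final determination letter is issued) is 2017-11-13; not done until 2017-11-15, 2 days after the deadline.
The analysis stops there.

Step 7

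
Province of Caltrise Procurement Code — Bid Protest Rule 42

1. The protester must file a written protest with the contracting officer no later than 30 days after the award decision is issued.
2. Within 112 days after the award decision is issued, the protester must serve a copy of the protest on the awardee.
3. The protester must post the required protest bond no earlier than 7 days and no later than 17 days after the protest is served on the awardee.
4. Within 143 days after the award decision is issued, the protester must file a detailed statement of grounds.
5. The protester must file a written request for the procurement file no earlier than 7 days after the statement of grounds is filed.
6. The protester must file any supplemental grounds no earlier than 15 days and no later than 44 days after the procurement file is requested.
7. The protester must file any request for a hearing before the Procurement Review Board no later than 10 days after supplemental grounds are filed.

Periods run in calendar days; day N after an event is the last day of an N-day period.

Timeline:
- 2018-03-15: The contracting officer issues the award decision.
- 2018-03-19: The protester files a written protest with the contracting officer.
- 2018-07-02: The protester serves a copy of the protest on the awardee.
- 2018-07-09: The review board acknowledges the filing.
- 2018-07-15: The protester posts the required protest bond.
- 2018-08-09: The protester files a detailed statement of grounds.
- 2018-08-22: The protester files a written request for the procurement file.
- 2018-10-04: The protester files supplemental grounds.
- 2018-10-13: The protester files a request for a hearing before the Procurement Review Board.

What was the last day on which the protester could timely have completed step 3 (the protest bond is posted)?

Step 3 runs from 2018-07-02, when the protest is served on the awardee. The window is 7–17 days after 2018-07-02; it closes on 2018-07-19.

2018-07-19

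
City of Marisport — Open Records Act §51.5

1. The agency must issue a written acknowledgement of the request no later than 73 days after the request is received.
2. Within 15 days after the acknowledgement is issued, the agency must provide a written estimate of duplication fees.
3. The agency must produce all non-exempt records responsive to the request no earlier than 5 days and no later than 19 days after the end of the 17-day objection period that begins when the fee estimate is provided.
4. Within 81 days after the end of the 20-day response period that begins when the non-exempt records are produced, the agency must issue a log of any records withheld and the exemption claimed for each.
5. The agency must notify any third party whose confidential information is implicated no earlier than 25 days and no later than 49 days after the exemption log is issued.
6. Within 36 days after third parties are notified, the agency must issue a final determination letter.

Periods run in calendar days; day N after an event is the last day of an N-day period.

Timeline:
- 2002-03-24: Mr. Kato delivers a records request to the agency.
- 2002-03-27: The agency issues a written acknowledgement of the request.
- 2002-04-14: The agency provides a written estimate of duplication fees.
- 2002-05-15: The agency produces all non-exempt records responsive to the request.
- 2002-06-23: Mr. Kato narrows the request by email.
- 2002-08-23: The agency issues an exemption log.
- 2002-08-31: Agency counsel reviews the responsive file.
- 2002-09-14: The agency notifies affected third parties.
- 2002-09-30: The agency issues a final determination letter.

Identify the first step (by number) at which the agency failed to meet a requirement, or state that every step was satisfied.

Step 2

Step 1 — counting 73 days from 2002-03-24 (when the request is received) gives a deadline of 2002-06-05; 2002-03-27 is within that limit.
Step 2 — counting 15 days from 2002-03-27 (when the acknowledgement is issued) gives a deadline of 2002-04-11; not done until 2002-04-14, 3 days after the deadline.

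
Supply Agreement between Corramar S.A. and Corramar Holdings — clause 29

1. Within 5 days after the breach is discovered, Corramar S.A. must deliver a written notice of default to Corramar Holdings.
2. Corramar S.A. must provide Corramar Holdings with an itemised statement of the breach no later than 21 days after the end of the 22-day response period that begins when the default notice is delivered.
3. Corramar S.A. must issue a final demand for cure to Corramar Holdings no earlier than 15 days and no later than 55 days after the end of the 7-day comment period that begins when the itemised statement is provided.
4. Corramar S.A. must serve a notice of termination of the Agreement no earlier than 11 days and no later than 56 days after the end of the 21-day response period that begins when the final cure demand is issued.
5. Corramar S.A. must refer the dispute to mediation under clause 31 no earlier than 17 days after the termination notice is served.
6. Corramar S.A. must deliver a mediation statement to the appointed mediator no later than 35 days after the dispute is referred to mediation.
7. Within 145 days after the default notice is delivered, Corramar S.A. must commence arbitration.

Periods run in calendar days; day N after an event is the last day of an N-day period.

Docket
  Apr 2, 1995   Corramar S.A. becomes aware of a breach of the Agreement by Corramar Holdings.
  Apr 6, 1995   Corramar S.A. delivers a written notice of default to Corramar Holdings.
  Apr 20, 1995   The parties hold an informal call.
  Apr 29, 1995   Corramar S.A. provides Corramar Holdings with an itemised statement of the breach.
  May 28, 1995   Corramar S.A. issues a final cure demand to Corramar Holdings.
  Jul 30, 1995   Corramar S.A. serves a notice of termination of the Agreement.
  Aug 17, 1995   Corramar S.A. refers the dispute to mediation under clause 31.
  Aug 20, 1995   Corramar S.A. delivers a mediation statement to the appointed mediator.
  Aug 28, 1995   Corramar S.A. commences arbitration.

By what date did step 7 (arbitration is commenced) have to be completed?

Aug 29, 1995

Step 7 runs from Apr 6, 1995, when the default notice is delivered. 145 days after Apr 6, 1995 is Aug 29, 1995.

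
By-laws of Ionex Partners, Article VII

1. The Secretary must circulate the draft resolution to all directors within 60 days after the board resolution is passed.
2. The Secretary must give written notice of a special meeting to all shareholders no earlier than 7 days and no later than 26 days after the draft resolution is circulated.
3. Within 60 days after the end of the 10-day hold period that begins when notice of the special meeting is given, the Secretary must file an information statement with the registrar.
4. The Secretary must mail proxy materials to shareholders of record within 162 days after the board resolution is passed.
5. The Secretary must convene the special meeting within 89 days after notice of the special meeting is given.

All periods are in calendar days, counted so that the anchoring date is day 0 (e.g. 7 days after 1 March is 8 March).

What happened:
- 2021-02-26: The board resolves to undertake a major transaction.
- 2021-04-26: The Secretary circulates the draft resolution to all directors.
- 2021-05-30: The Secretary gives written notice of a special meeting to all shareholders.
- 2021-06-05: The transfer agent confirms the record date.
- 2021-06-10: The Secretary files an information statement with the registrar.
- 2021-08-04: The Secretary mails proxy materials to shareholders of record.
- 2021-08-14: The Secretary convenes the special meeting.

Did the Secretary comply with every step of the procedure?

Step 1: 60 days after 2021-02-26 (when the board resolution is passed) is 2021-04-27; done 2021-04-26 — timely.
Step 2: the window is 7–26 days after 2021-04-26 (when the draft resolution is circulated), so 2021-05-03 through 2021-05-22; done 2021-05-30 — 8 days after the window closed.
No need to go further; step 2 was not satisfied.

No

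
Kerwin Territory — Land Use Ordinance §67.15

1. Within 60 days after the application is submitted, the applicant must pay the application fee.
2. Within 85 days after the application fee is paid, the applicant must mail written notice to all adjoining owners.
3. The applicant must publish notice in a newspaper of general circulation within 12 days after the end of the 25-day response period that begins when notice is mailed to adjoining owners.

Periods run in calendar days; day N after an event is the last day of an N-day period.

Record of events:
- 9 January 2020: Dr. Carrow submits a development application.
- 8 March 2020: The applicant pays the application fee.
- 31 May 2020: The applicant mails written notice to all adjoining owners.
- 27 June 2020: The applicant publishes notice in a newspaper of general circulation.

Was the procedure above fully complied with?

(1) due by 9 January 2020 + 60 days = 9 March 2020; completed 8 March 2020, before the deadline.
(2) due by 8 March 2020 + 85 days = 1 June 2020; completed 31 May 2020, before the deadline.
(3) due by 25 June 2020 + 12 days = 7 July 2020; done 27 June 2020 — timely.

Yes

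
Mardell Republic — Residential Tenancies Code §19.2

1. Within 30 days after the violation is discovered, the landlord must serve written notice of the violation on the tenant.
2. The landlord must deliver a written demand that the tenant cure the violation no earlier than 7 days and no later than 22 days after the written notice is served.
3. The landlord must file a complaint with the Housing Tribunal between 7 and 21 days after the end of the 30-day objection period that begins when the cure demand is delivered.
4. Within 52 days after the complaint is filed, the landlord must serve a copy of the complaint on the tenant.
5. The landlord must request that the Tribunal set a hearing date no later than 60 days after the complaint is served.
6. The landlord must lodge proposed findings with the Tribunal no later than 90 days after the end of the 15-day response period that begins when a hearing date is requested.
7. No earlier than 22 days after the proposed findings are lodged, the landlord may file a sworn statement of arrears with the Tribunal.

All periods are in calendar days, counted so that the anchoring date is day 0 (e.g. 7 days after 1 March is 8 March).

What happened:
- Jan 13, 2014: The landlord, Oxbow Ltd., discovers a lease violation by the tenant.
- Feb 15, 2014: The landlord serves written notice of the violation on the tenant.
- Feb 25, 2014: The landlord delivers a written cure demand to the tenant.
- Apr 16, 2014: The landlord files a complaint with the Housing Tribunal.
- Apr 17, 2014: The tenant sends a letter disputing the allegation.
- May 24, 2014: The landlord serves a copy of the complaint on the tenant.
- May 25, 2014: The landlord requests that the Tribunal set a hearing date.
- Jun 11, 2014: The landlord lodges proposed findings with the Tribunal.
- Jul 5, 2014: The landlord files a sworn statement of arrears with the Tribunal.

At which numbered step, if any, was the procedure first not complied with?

Step 1: 30 days after Jan 13, 2014 (when the violation is discovered) is Feb 12, 2014; not done until Feb 15, 2014, 3 days after the deadline.

Step 1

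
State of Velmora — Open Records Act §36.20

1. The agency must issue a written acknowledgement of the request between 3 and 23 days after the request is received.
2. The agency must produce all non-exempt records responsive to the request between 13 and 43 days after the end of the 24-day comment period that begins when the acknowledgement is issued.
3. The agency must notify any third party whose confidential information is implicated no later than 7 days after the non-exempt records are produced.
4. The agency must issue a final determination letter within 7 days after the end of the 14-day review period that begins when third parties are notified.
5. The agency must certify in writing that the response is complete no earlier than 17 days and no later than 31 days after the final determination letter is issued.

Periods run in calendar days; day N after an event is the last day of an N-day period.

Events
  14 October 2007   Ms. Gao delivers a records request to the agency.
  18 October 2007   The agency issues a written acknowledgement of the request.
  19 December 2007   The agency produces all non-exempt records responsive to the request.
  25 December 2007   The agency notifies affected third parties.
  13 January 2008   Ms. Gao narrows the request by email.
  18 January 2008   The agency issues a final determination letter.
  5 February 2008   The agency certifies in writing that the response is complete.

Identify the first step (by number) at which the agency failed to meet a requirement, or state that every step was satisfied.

Step 1 — 3 and 23 days from 14 October 2007 (when the request is received) are 17 October 2007 and 6 November 2007 respectively; done 18 October 2007, which is between those dates.
Step 2 — 13 and 43 days from 11 November 2007 (end of the 24-day comment period, which began when the acknowledgement is issued on 18 October 2007) are 24 November 2007 and 24 December 2007 respectively; done 19 December 2007 — within the window.
Step 3 — counting 7 days from 19 December 2007 (when the non-exempt records are produced) gives a deadline of 26 December 2007; completed 25 December 2007, before the deadline.
Step 4 — counting 7 days from 8 January 2008 (end of the 14-day review period, which began when third parties are notified on 25 December 2007) gives a deadline of 15 January 2008; done 18 January 2008 — 3 days late.
The analysis stops there.

Step 4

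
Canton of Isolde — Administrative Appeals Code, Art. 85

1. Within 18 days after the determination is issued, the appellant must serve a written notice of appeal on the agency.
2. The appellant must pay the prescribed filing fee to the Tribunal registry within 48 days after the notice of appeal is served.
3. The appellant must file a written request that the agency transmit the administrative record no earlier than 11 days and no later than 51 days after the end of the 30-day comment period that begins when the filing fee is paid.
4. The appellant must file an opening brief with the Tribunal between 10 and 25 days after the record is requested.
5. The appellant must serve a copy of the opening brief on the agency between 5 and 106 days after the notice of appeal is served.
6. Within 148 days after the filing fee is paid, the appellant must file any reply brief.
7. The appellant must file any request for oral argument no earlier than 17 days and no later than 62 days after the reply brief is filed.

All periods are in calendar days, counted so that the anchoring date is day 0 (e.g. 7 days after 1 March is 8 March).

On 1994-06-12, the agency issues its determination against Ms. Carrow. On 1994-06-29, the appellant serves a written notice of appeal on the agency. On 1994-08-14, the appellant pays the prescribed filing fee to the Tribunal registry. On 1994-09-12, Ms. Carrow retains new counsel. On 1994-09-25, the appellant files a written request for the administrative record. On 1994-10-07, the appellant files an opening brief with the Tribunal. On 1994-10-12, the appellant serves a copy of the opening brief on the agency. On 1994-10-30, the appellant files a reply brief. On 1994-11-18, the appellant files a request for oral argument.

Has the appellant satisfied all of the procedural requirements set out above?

Yes

Step 1 — counting 18 days from 1994-06-12 (when the determination is issued) gives a deadline of 1994-06-30; done 1994-06-29 — timely.
Step 2 — counting 48 days from 1994-06-29 (when the notice of appeal is served) gives a deadline of 1994-08-16; done 1994-08-14 — timely.
Step 3 — 11 and 51 days from 1994-09-13 (end of the 30-day comment period, which began when the filing fee is paid on 1994-08-14) are 1994-09-24 and 1994-11-03 respectively; 1994-09-25 falls inside that range.
Step 4 — 10 and 25 days from 1994-09-25 (when the record is requested) are 1994-10-05 and 1994-10-20 respectively; done 1994-10-07, which is between those dates.
Step 5 — 5 and 106 days from 1994-06-29 (when the notice of appeal is served) are 1994-07-04 and 1994-10-13 respectively; 1994-10-12 falls inside that range.
Step 6 — counting 148 days from 1994-08-14 (when the filing fee is paid) gives a deadline of 1995-01-09; 1994-10-30 is within that limit.
Step 7 — 17 and 62 days from 1994-10-30 (when the reply brief is filed) are 1994-11-16 and 1994-12-31 respectively; done 1994-11-18 — within the window.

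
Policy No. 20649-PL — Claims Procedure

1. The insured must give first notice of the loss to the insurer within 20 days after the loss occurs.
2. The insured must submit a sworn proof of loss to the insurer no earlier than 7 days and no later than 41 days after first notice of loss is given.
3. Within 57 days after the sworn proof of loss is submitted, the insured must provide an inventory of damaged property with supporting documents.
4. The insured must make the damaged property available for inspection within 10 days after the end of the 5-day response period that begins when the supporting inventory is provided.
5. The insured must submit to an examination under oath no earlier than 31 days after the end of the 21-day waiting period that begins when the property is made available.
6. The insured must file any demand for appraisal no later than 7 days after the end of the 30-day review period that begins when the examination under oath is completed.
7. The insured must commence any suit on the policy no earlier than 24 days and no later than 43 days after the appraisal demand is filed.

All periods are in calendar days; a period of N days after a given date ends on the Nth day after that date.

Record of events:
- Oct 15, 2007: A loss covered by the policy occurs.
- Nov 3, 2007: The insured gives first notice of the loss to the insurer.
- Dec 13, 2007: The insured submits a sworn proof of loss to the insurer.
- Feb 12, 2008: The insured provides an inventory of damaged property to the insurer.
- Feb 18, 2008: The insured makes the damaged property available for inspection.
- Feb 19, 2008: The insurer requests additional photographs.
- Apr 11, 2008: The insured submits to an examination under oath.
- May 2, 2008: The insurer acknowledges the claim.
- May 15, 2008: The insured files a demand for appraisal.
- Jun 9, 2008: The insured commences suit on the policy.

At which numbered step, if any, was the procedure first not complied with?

Step 1: 20 days after Oct 15, 2007 (when the loss occurs) is Nov 4, 2007; done Nov 3, 2007 — timely.
Step 2: the window is 7–41 days after Nov 3, 2007 (when first notice of loss is given), so Nov 10, 2007 through Dec 14, 2007; done Dec 13, 2007, which is between those dates.
Step 3: 57 days after Dec 13, 2007 (when the sworn proof of loss is submitted) is Feb 8, 2008; done Feb 12, 2008 — 4 days late.

Step 3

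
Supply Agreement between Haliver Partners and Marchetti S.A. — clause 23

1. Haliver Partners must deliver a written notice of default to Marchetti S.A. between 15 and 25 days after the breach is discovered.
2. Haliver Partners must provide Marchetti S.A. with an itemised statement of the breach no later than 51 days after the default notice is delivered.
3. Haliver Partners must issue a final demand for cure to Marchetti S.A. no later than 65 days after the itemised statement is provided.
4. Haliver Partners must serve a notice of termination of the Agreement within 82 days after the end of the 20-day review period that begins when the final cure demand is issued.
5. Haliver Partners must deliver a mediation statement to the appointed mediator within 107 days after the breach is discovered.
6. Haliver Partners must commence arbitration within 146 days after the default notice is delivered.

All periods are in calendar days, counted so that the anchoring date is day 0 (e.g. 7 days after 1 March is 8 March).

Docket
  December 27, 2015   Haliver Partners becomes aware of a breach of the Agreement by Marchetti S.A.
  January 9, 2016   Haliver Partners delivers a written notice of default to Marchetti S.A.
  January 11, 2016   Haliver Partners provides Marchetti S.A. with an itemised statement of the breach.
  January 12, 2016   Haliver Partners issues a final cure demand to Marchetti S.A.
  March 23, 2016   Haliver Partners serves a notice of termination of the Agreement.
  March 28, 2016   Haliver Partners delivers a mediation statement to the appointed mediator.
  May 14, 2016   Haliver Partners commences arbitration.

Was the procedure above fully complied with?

Step 1 — 15 and 25 days from December 27, 2015 (when the breach is discovered) are January 11, 2016 and January 21, 2016 respectively; done January 9, 2016 — 2 days before the window opened.

No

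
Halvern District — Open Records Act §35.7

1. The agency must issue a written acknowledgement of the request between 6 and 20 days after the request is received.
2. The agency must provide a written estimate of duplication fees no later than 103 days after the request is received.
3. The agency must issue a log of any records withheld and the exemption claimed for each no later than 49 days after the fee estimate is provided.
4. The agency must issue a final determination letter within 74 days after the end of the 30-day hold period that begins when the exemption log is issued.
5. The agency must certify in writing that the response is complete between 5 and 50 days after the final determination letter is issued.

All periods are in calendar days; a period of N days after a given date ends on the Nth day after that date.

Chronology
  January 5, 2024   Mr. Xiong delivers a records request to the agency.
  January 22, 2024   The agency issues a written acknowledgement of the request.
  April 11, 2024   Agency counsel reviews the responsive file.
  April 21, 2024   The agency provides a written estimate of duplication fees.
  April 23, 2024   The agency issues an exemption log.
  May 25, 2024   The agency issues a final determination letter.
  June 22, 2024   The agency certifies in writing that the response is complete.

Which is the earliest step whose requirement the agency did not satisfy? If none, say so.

Step 2

Step 1 — 6 and 20 days from January 5, 2024 (when the request is received) are January 11, 2024 and January 25, 2024 respectively; done January 22, 2024 — within the window.
Step 2 — counting 103 days from January 5, 2024 (when the request is received) gives a deadline of April 17, 2024; not done until April 21, 2024, 4 days after the deadline.
The analysis stops there.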